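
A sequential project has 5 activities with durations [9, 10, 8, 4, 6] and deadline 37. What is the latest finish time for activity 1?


LF(activity 1) = deadline - sum of successor durations
Successors: activities 2 through 5 with durations [10, 8, 4, 6]
Sum of successor durations = 28
LF = 37 - 28 = 9

9


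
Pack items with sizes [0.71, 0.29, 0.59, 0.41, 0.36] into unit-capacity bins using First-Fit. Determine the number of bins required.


Place items sequentially using First-Fit:
  Item 0.71 -> new Bin 1
  Item 0.29 -> Bin 1 (now 1.0)
  Item 0.59 -> new Bin 2
  Item 0.41 -> Bin 2 (now 1.0)
  Item 0.36 -> new Bin 3
Total bins used = 3

3


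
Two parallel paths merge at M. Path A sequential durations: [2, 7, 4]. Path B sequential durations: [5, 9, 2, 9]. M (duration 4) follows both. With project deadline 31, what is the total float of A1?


Forward pass: ES(A1) = sum of predecessors on chain A = 0
EF = ES + duration = 0 + 2 = 2
Backward pass: LF(M) = deadline = 31; LS(M) = 31 - 4 = 27
LF(A1) = LS(M) - sum(successors on chain A) = 27 - 11 = 16
LS = LF - duration = 16 - 2 = 14
Total float = LS - ES = 14 - 0 = 14

14


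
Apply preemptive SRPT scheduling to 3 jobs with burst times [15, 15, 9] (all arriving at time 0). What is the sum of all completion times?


Since all jobs arrive at t=0, SRPT equals SPT ordering.
SPT order: [9, 15, 15]
Completion times:
  Job 1: p=9, C=9
  Job 2: p=15, C=24
  Job 3: p=15, C=39
Total completion time = 9 + 24 + 39 = 72

72


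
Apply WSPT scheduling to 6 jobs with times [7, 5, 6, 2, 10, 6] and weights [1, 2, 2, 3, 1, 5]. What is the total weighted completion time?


Compute p/w ratios and sort ascending (WSPT): [(2, 3), (6, 5), (5, 2), (6, 2), (7, 1), (10, 1)]
Compute weighted completion times:
  Job (p=2,w=3): C=2, w*C=3*2=6
  Job (p=6,w=5): C=8, w*C=5*8=40
  Job (p=5,w=2): C=13, w*C=2*13=26
  Job (p=6,w=2): C=19, w*C=2*19=38
  Job (p=7,w=1): C=26, w*C=1*26=26
  Job (p=10,w=1): C=36, w*C=1*36=36
Total weighted completion time = 172

172


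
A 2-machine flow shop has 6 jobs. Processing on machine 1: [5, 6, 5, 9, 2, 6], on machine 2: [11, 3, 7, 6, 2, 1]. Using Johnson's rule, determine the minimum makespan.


Apply Johnson's rule:
  Group 1 (a <= b): [(5, 2, 2), (1, 5, 11), (3, 5, 7)]
  Group 2 (a > b): [(4, 9, 6), (2, 6, 3), (6, 6, 1)]
Optimal job order: [5, 1, 3, 4, 2, 6]
Schedule:
  Job 5: M1 done at 2, M2 done at 4
  Job 1: M1 done at 7, M2 done at 18
  Job 3: M1 done at 12, M2 done at 25
  Job 4: M1 done at 21, M2 done at 31
  Job 2: M1 done at 27, M2 done at 34
  Job 6: M1 done at 33, M2 done at 35
Makespan = 35

35


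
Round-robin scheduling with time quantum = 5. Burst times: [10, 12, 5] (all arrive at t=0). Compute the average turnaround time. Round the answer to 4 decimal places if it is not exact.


Time quantum = 5
Execution trace:
  J1 runs 5 units, time = 5
  J2 runs 5 units, time = 10
  J3 runs 5 units, time = 15
  J1 runs 5 units, time = 20
  J2 runs 5 units, time = 25
  J2 runs 2 units, time = 27
Finish times: [20, 27, 15]
Average turnaround = 62/3 = 20.6667

20.6667


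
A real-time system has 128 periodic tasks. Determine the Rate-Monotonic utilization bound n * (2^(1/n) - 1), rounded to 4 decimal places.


Compute 2^(1/128) = 1.0054299011
Subtract 1: 1.0054299011 - 1 = 0.0054299011
Multiply by n: 128 * 0.0054299011 = 0.6950273408
Round to 4 dp: 0.6950

0.6950


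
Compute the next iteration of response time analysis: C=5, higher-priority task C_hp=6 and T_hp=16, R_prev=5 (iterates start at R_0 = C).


R_next = C + ceil(R_prev / T_hp) * C_hp
ceil(5 / 16) = ceil(0.3125) = 1
Interference = 1 * 6 = 6
R_next = 5 + 6 = 11

11


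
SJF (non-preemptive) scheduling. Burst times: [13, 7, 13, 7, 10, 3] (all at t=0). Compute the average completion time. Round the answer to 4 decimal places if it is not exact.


SJF order (ascending): [3, 7, 7, 10, 13, 13]
Completion times:
  Job 1: burst=3, C=3
  Job 2: burst=7, C=10
  Job 3: burst=7, C=17
  Job 4: burst=10, C=27
  Job 5: burst=13, C=40
  Job 6: burst=13, C=53
Average completion = 150/6 = 25.0

25.0


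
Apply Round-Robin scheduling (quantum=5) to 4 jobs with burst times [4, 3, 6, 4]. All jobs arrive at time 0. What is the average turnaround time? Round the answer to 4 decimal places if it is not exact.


Time quantum = 5
Execution trace:
  J1 runs 4 units, time = 4
  J2 runs 3 units, time = 7
  J3 runs 5 units, time = 12
  J4 runs 4 units, time = 16
  J3 runs 1 units, time = 17
Finish times: [4, 7, 17, 16]
Average turnaround = 44/4 = 11.0

11.0


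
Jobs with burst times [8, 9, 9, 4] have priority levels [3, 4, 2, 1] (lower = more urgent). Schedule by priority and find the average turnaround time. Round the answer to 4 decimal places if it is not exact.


Sort by priority (ascending = highest first):
Order: [(1, 4), (2, 9), (3, 8), (4, 9)]
Completion times:
  Priority 1, burst=4, C=4
  Priority 2, burst=9, C=13
  Priority 3, burst=8, C=21
  Priority 4, burst=9, C=30
Average turnaround = 68/4 = 17.0

17.0


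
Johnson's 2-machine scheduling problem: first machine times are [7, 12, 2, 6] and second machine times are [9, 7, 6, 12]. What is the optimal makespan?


Apply Johnson's rule:
  Group 1 (a <= b): [(3, 2, 6), (4, 6, 12), (1, 7, 9)]
  Group 2 (a > b): [(2, 12, 7)]
Optimal job order: [3, 4, 1, 2]
Schedule:
  Job 3: M1 done at 2, M2 done at 8
  Job 4: M1 done at 8, M2 done at 20
  Job 1: M1 done at 15, M2 done at 29
  Job 2: M1 done at 27, M2 done at 36
Makespan = 36

36


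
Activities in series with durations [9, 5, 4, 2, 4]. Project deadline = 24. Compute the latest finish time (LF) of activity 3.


LF(activity 3) = deadline - sum of successor durations
Successors: activities 4 through 5 with durations [2, 4]
Sum of successor durations = 6
LF = 24 - 6 = 18

18


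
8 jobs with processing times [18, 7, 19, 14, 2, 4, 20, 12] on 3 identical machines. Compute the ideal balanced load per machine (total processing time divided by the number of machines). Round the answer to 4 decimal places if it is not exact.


Total processing time = 18 + 7 + 19 + 14 + 2 + 4 + 20 + 12 = 96
Number of machines = 3
Ideal balanced load = 96 / 3 = 32.0

32.0


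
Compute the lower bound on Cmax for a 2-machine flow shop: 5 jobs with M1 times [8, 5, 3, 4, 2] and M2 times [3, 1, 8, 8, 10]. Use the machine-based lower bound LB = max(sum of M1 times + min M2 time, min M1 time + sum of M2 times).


LB1 = sum(M1 times) + min(M2 times) = 22 + 1 = 23
LB2 = min(M1 times) + sum(M2 times) = 2 + 30 = 32
Lower bound = max(LB1, LB2) = max(23, 32) = 32

32


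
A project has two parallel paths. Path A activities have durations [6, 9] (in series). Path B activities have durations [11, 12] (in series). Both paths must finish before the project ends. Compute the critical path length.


Path A total = 6 + 9 = 15
Path B total = 11 + 12 = 23
Critical path = longest path = max(15, 23) = 23

23


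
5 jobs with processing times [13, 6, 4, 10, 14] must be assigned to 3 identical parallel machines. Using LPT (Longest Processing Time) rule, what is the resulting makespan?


Sort jobs in decreasing order (LPT): [14, 13, 10, 6, 4]
Assign each job to the least loaded machine:
  Machine 1: jobs [14], load = 14
  Machine 2: jobs [13, 4], load = 17
  Machine 3: jobs [10, 6], load = 16
Makespan = max load = 17

17


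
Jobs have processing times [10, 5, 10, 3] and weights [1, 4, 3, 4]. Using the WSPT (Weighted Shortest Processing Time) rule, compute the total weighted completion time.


Compute p/w ratios and sort ascending (WSPT): [(3, 4), (5, 4), (10, 3), (10, 1)]
Compute weighted completion times:
  Job (p=3,w=4): C=3, w*C=4*3=12
  Job (p=5,w=4): C=8, w*C=4*8=32
  Job (p=10,w=3): C=18, w*C=3*18=54
  Job (p=10,w=1): C=28, w*C=1*28=28
Total weighted completion time = 126

126


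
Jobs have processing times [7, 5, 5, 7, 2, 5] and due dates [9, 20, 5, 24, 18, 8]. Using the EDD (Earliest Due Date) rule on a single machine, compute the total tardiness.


Sort by due date (EDD order): [(5, 5), (5, 8), (7, 9), (2, 18), (5, 20), (7, 24)]
Compute completion times and tardiness:
  Job 1: p=5, d=5, C=5, tardiness=max(0,5-5)=0
  Job 2: p=5, d=8, C=10, tardiness=max(0,10-8)=2
  Job 3: p=7, d=9, C=17, tardiness=max(0,17-9)=8
  Job 4: p=2, d=18, C=19, tardiness=max(0,19-18)=1
  Job 5: p=5, d=20, C=24, tardiness=max(0,24-20)=4
  Job 6: p=7, d=24, C=31, tardiness=max(0,31-24)=7
Total tardiness = 22

22


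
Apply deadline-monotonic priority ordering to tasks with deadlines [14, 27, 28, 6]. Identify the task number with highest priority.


Sort tasks by relative deadline (ascending):
  Task 4: deadline = 6
  Task 1: deadline = 14
  Task 2: deadline = 27
  Task 3: deadline = 28
Priority order (highest first): [4, 1, 2, 3]
Highest priority task = 4

4


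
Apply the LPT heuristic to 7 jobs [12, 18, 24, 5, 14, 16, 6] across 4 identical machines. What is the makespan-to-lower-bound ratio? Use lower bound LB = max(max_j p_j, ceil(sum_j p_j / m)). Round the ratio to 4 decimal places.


LPT order: [24, 18, 16, 14, 12, 6, 5]
Machine loads after assignment: [24, 23, 22, 26]
LPT makespan = 26
Lower bound = max(max_job, ceil(total/4)) = max(24, 24) = 24
Ratio = 26 / 24 = 1.0833

1.0833


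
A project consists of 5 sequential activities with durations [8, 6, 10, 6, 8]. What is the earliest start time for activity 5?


Activity 5 starts after activities 1 through 4 complete.
Predecessor durations: [8, 6, 10, 6]
ES = 8 + 6 + 10 + 6 = 30

30


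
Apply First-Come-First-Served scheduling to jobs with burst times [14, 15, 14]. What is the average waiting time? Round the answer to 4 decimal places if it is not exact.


FCFS order (as given): [14, 15, 14]
Waiting times:
  Job 1: wait = 0
  Job 2: wait = 14
  Job 3: wait = 29
Sum of waiting times = 43
Average waiting time = 43/3 = 14.3333

14.3333


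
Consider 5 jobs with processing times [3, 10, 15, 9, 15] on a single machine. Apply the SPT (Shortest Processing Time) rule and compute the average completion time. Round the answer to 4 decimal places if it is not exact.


Sort jobs by processing time (SPT order): [3, 9, 10, 15, 15]
Compute completion times sequentially:
  Job 1: processing = 3, completes at 3
  Job 2: processing = 9, completes at 12
  Job 3: processing = 10, completes at 22
  Job 4: processing = 15, completes at 37
  Job 5: processing = 15, completes at 52
Sum of completion times = 126
Average completion time = 126/5 = 25.2

25.2


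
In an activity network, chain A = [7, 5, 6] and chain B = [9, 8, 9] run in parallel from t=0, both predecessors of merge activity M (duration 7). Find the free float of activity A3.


ES(A3) = sum of predecessors on chain A = 12
EF(A3) = ES + duration = 12 + 6 = 18
Successor of A3 is M. ES(M) = max(sum(A), sum(B)) = max(18, 26) = 26
Free float = ES(successor) - EF(current) = 26 - 18 = 8

8


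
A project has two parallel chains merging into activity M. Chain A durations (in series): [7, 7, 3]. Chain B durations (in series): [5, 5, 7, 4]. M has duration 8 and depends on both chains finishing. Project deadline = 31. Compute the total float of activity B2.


Forward pass: ES(B2) = sum of predecessors on chain B = 5
EF = ES + duration = 5 + 5 = 10
Backward pass: LF(M) = deadline = 31; LS(M) = 31 - 8 = 23
LF(B2) = LS(M) - sum(successors on chain B) = 23 - 11 = 12
LS = LF - duration = 12 - 5 = 7
Total float = LS - ES = 7 - 5 = 2

2


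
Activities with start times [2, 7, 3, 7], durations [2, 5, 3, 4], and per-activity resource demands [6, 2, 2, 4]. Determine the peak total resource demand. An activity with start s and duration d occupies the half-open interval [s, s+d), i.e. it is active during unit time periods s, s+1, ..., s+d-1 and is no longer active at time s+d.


Each activity i is active on [start_i, start_i + duration_i).
Compute total resource usage per time slot:
  t=0: active resources = [], total = 0
  t=1: active resources = [], total = 0
  t=2: active resources = [6], total = 6
  t=3: active resources = [6, 2], total = 8
  t=4: active resources = [2], total = 2
  t=5: active resources = [2], total = 2
  t=6: active resources = [], total = 0
  t=7: active resources = [2, 4], total = 6
  t=8: active resources = [2, 4], total = 6
  t=9: active resources = [2, 4], total = 6
  t=10: active resources = [2, 4], total = 6
  t=11: active resources = [2], total = 2
Peak resource demand = 8

8


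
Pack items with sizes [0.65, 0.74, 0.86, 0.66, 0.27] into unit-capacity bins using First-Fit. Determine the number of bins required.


Place items sequentially using First-Fit:
  Item 0.65 -> new Bin 1
  Item 0.74 -> new Bin 2
  Item 0.86 -> new Bin 3
  Item 0.66 -> new Bin 4
  Item 0.27 -> Bin 1 (now 0.92)
Total bins used = 4

4


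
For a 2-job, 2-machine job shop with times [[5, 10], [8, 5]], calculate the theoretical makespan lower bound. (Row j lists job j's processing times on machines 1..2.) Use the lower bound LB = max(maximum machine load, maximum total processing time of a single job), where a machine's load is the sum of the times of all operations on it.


Machine loads:
  Machine 1: 5 + 8 = 13
  Machine 2: 10 + 5 = 15
Max machine load = 15
Job totals:
  Job 1: 15
  Job 2: 13
Max job total = 15
Lower bound = max(15, 15) = 15

15


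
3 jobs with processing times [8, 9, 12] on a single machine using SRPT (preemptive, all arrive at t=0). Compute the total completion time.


Since all jobs arrive at t=0, SRPT equals SPT ordering.
SPT order: [8, 9, 12]
Completion times:
  Job 1: p=8, C=8
  Job 2: p=9, C=17
  Job 3: p=12, C=29
Total completion time = 8 + 17 + 29 = 54

54


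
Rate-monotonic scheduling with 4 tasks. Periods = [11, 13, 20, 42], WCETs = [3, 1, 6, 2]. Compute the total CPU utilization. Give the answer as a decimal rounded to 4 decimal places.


Compute individual utilizations (exact fractions):
  Task 1: C/T = 3/11 (approx. 0.2727)
  Task 2: C/T = 1/13 (approx. 0.0769)
  Task 3: C/T = 6/20 = 3/10 (approx. 0.3)
  Task 4: C/T = 2/42 = 1/21 (approx. 0.0476)
Total utilization U = 3/11 + 1/13 + 3/10 + 1/21 = 20939/30030
Rounded to 4 decimal places: U = 0.6973
RM (Liu & Layland) bound for 4 tasks = 0.756828; compare with U = 20939/30030 (approx. 0.697269)
U <= bound, so schedulable by RM sufficient condition.

0.6973


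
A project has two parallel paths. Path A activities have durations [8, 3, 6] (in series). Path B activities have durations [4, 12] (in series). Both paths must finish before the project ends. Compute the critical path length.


Path A total = 8 + 3 + 6 = 17
Path B total = 4 + 12 = 16
Critical path = longest path = max(17, 16) = 17

17


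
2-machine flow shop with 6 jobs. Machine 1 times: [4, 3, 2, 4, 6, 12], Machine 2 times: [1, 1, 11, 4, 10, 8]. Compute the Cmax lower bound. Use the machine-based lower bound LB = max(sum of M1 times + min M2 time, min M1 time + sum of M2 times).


LB1 = sum(M1 times) + min(M2 times) = 31 + 1 = 32
LB2 = min(M1 times) + sum(M2 times) = 2 + 35 = 37
Lower bound = max(LB1, LB2) = max(32, 37) = 37

37


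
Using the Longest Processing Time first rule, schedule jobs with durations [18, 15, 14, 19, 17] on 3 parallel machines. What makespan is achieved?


Sort jobs in decreasing order (LPT): [19, 18, 17, 15, 14]
Assign each job to the least loaded machine:
  Machine 1: jobs [19], load = 19
  Machine 2: jobs [18, 14], load = 32
  Machine 3: jobs [17, 15], load = 32
Makespan = max load = 32

32


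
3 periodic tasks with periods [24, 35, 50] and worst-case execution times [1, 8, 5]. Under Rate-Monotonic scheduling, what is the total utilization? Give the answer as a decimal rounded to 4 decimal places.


Compute individual utilizations (exact fractions):
  Task 1: C/T = 1/24 (approx. 0.0417)
  Task 2: C/T = 8/35 (approx. 0.2286)
  Task 3: C/T = 5/50 = 1/10 (approx. 0.1)
Total utilization U = 1/24 + 8/35 + 1/10 = 311/840
Rounded to 4 decimal places: U = 0.3702
RM (Liu & Layland) bound for 3 tasks = 0.779763; compare with U = 311/840 (approx. 0.370238)
U <= bound, so schedulable by RM sufficient condition.

0.3702


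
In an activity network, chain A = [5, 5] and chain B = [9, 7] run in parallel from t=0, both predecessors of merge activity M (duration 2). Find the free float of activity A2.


ES(A2) = sum of predecessors on chain A = 5
EF(A2) = ES + duration = 5 + 5 = 10
Successor of A2 is M. ES(M) = max(sum(A), sum(B)) = max(10, 16) = 16
Free float = ES(successor) - EF(current) = 16 - 10 = 6

6


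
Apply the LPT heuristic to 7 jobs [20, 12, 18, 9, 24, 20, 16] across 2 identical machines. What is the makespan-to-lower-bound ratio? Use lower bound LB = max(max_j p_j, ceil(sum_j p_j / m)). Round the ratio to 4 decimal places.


LPT order: [24, 20, 20, 18, 16, 12, 9]
Machine loads after assignment: [63, 56]
LPT makespan = 63
Lower bound = max(max_job, ceil(total/2)) = max(24, 60) = 60
Ratio = 63 / 60 = 1.05

1.05


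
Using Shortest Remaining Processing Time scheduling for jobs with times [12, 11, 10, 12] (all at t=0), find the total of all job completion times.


Since all jobs arrive at t=0, SRPT equals SPT ordering.
SPT order: [10, 11, 12, 12]
Completion times:
  Job 1: p=10, C=10
  Job 2: p=11, C=21
  Job 3: p=12, C=33
  Job 4: p=12, C=45
Total completion time = 10 + 21 + 33 + 45 = 109

109


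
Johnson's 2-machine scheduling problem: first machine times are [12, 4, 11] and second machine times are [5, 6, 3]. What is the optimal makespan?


Apply Johnson's rule:
  Group 1 (a <= b): [(2, 4, 6)]
  Group 2 (a > b): [(1, 12, 5), (3, 11, 3)]
Optimal job order: [2, 1, 3]
Schedule:
  Job 2: M1 done at 4, M2 done at 10
  Job 1: M1 done at 16, M2 done at 21
  Job 3: M1 done at 27, M2 done at 30
Makespan = 30

30


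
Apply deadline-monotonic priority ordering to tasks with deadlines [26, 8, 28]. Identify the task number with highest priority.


Sort tasks by relative deadline (ascending):
  Task 2: deadline = 8
  Task 1: deadline = 26
  Task 3: deadline = 28
Priority order (highest first): [2, 1, 3]
Highest priority task = 2

2


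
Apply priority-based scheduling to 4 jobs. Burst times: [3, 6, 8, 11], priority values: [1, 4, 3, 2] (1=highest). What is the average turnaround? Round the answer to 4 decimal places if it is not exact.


Sort by priority (ascending = highest first):
Order: [(1, 3), (2, 11), (3, 8), (4, 6)]
Completion times:
  Priority 1, burst=3, C=3
  Priority 2, burst=11, C=14
  Priority 3, burst=8, C=22
  Priority 4, burst=6, C=28
Average turnaround = 67/4 = 16.75

16.75


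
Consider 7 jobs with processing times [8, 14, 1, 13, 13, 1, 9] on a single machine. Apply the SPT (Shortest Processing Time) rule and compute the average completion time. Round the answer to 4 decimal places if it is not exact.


Sort jobs by processing time (SPT order): [1, 1, 8, 9, 13, 13, 14]
Compute completion times sequentially:
  Job 1: processing = 1, completes at 1
  Job 2: processing = 1, completes at 2
  Job 3: processing = 8, completes at 10
  Job 4: processing = 9, completes at 19
  Job 5: processing = 13, completes at 32
  Job 6: processing = 13, completes at 45
  Job 7: processing = 14, completes at 59
Sum of completion times = 168
Average completion time = 168/7 = 24.0

24.0


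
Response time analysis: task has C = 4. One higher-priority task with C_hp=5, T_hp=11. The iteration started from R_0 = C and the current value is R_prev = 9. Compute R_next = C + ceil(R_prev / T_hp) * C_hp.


R_next = C + ceil(R_prev / T_hp) * C_hp
ceil(9 / 11) = ceil(0.8182) = 1
Interference = 1 * 5 = 5
R_next = 4 + 5 = 9
R_next = R_prev, so the iteration has converged (response time = 9).

9


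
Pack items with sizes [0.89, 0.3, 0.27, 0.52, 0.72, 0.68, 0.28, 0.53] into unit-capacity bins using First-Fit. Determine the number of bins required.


Place items sequentially using First-Fit:
  Item 0.89 -> new Bin 1
  Item 0.3 -> new Bin 2
  Item 0.27 -> Bin 2 (now 0.57)
  Item 0.52 -> new Bin 3
  Item 0.72 -> new Bin 4
  Item 0.68 -> new Bin 5
  Item 0.28 -> Bin 2 (now 0.85)
  Item 0.53 -> new Bin 6
Total bins used = 6

6


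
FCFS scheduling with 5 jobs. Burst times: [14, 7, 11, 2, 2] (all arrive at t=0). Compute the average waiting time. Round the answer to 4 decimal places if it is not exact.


FCFS order (as given): [14, 7, 11, 2, 2]
Waiting times:
  Job 1: wait = 0
  Job 2: wait = 14
  Job 3: wait = 21
  Job 4: wait = 32
  Job 5: wait = 34
Sum of waiting times = 101
Average waiting time = 101/5 = 20.2

20.2


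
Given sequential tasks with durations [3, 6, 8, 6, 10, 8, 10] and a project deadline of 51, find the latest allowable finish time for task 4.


LF(activity 4) = deadline - sum of successor durations
Successors: activities 5 through 7 with durations [10, 8, 10]
Sum of successor durations = 28
LF = 51 - 28 = 23

23


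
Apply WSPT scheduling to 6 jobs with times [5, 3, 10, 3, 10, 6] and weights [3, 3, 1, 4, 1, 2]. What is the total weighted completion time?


Compute p/w ratios and sort ascending (WSPT): [(3, 4), (3, 3), (5, 3), (6, 2), (10, 1), (10, 1)]
Compute weighted completion times:
  Job (p=3,w=4): C=3, w*C=4*3=12
  Job (p=3,w=3): C=6, w*C=3*6=18
  Job (p=5,w=3): C=11, w*C=3*11=33
  Job (p=6,w=2): C=17, w*C=2*17=34
  Job (p=10,w=1): C=27, w*C=1*27=27
  Job (p=10,w=1): C=37, w*C=1*37=37
Total weighted completion time = 161

161


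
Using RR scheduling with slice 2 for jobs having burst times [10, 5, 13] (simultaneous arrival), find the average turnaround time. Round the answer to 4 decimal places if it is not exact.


Time quantum = 2
Execution trace:
  J1 runs 2 units, time = 2
  J2 runs 2 units, time = 4
  J3 runs 2 units, time = 6
  J1 runs 2 units, time = 8
  J2 runs 2 units, time = 10
  J3 runs 2 units, time = 12
  J1 runs 2 units, time = 14
  J2 runs 1 units, time = 15
  J3 runs 2 units, time = 17
  J1 runs 2 units, time = 19
  J3 runs 2 units, time = 21
  J1 runs 2 units, time = 23
  J3 runs 2 units, time = 25
  J3 runs 2 units, time = 27
  J3 runs 1 units, time = 28
Finish times: [23, 15, 28]
Average turnaround = 66/3 = 22.0

22.0


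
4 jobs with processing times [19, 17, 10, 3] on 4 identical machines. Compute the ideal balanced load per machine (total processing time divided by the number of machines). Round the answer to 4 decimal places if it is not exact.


Total processing time = 19 + 17 + 10 + 3 = 49
Number of machines = 4
Ideal balanced load = 49 / 4 = 12.25

12.25


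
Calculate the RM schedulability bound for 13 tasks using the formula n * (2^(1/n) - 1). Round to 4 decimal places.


Compute 2^(1/13) = 1.0547660765
Subtract 1: 1.0547660765 - 1 = 0.0547660765
Multiply by n: 13 * 0.0547660765 = 0.7119589945
Round to 4 dp: 0.7120

0.7120


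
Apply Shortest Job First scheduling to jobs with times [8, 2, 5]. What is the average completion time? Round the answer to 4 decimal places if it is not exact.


SJF order (ascending): [2, 5, 8]
Completion times:
  Job 1: burst=2, C=2
  Job 2: burst=5, C=7
  Job 3: burst=8, C=15
Average completion = 24/3 = 8.0

8.0


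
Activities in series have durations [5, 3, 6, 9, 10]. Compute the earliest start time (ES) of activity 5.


Activity 5 starts after activities 1 through 4 complete.
Predecessor durations: [5, 3, 6, 9]
ES = 5 + 3 + 6 + 9 = 23

23


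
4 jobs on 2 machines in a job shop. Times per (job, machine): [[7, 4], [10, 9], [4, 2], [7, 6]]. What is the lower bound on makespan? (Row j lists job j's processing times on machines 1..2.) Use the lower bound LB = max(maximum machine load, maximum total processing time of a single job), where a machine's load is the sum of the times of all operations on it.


Machine loads:
  Machine 1: 7 + 10 + 4 + 7 = 28
  Machine 2: 4 + 9 + 2 + 6 = 21
Max machine load = 28
Job totals:
  Job 1: 11
  Job 2: 19
  Job 3: 6
  Job 4: 13
Max job total = 19
Lower bound = max(28, 19) = 28

28


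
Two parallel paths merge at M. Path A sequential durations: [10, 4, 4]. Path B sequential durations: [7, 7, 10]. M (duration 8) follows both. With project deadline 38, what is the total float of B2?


Forward pass: ES(B2) = sum of predecessors on chain B = 7
EF = ES + duration = 7 + 7 = 14
Backward pass: LF(M) = deadline = 38; LS(M) = 38 - 8 = 30
LF(B2) = LS(M) - sum(successors on chain B) = 30 - 10 = 20
LS = LF - duration = 20 - 7 = 13
Total float = LS - ES = 13 - 7 = 6

6


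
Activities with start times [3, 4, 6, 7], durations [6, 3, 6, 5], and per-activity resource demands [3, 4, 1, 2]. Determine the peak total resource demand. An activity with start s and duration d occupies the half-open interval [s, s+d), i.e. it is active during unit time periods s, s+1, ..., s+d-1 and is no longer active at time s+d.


Each activity i is active on [start_i, start_i + duration_i).
Compute total resource usage per time slot:
  t=0: active resources = [], total = 0
  t=1: active resources = [], total = 0
  t=2: active resources = [], total = 0
  t=3: active resources = [3], total = 3
  t=4: active resources = [3, 4], total = 7
  t=5: active resources = [3, 4], total = 7
  t=6: active resources = [3, 4, 1], total = 8
  t=7: active resources = [3, 1, 2], total = 6
  t=8: active resources = [3, 1, 2], total = 6
  t=9: active resources = [1, 2], total = 3
  t=10: active resources = [1, 2], total = 3
  t=11: active resources = [1, 2], total = 3
Peak resource demand = 8

8


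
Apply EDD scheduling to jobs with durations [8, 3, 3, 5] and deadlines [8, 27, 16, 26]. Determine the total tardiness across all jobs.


Sort by due date (EDD order): [(8, 8), (3, 16), (5, 26), (3, 27)]
Compute completion times and tardiness:
  Job 1: p=8, d=8, C=8, tardiness=max(0,8-8)=0
  Job 2: p=3, d=16, C=11, tardiness=max(0,11-16)=0
  Job 3: p=5, d=26, C=16, tardiness=max(0,16-26)=0
  Job 4: p=3, d=27, C=19, tardiness=max(0,19-27)=0
Total tardiness = 0

0


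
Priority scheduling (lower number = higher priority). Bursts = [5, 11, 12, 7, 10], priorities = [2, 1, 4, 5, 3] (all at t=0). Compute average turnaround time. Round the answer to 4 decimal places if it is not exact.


Sort by priority (ascending = highest first):
Order: [(1, 11), (2, 5), (3, 10), (4, 12), (5, 7)]
Completion times:
  Priority 1, burst=11, C=11
  Priority 2, burst=5, C=16
  Priority 3, burst=10, C=26
  Priority 4, burst=12, C=38
  Priority 5, burst=7, C=45
Average turnaround = 136/5 = 27.2

27.2


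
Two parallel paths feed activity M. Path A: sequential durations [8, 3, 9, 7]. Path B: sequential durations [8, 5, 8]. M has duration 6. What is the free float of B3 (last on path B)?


ES(B3) = sum of predecessors on chain B = 13
EF(B3) = ES + duration = 13 + 8 = 21
Successor of B3 is M. ES(M) = max(sum(A), sum(B)) = max(27, 21) = 27
Free float = ES(successor) - EF(current) = 27 - 21 = 6

6


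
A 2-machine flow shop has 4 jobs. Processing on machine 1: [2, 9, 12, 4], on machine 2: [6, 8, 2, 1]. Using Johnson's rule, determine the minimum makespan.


Apply Johnson's rule:
  Group 1 (a <= b): [(1, 2, 6)]
  Group 2 (a > b): [(2, 9, 8), (3, 12, 2), (4, 4, 1)]
Optimal job order: [1, 2, 3, 4]
Schedule:
  Job 1: M1 done at 2, M2 done at 8
  Job 2: M1 done at 11, M2 done at 19
  Job 3: M1 done at 23, M2 done at 25
  Job 4: M1 done at 27, M2 done at 28
Makespan = 28

28


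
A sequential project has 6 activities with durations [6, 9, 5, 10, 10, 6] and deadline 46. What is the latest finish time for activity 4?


LF(activity 4) = deadline - sum of successor durations
Successors: activities 5 through 6 with durations [10, 6]
Sum of successor durations = 16
LF = 46 - 16 = 30

30


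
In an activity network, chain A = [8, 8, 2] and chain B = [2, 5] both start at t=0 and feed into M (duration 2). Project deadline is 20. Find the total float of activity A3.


Forward pass: ES(A3) = sum of predecessors on chain A = 16
EF = ES + duration = 16 + 2 = 18
Backward pass: LF(M) = deadline = 20; LS(M) = 20 - 2 = 18
LF(A3) = LS(M) - sum(successors on chain A) = 18 - 0 = 18
LS = LF - duration = 18 - 2 = 16
Total float = LS - ES = 16 - 16 = 0

0


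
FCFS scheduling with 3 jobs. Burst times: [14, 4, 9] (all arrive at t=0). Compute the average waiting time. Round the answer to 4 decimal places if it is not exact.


FCFS order (as given): [14, 4, 9]
Waiting times:
  Job 1: wait = 0
  Job 2: wait = 14
  Job 3: wait = 18
Sum of waiting times = 32
Average waiting time = 32/3 = 10.6667

10.6667


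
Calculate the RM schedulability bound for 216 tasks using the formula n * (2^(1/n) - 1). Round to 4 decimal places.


Compute 2^(1/216) = 1.0032141691
Subtract 1: 1.0032141691 - 1 = 0.0032141691
Multiply by n: 216 * 0.0032141691 = 0.6942605256
Round to 4 dp: 0.6943

0.6943


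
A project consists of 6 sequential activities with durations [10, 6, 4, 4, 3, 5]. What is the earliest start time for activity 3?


Activity 3 starts after activities 1 through 2 complete.
Predecessor durations: [10, 6]
ES = 10 + 6 = 16

16


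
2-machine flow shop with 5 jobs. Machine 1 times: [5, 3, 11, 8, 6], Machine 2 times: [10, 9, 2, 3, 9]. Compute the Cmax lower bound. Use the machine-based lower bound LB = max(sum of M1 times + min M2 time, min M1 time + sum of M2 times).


LB1 = sum(M1 times) + min(M2 times) = 33 + 2 = 35
LB2 = min(M1 times) + sum(M2 times) = 3 + 33 = 36
Lower bound = max(LB1, LB2) = max(35, 36) = 36

36


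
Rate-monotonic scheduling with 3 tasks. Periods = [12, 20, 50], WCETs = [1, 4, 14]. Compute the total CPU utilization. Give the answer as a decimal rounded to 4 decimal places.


Compute individual utilizations (exact fractions):
  Task 1: C/T = 1/12 (approx. 0.0833)
  Task 2: C/T = 4/20 = 1/5 (approx. 0.2)
  Task 3: C/T = 14/50 = 7/25 (approx. 0.28)
Total utilization U = 1/12 + 1/5 + 7/25 = 169/300
Rounded to 4 decimal places: U = 0.5633
RM (Liu & Layland) bound for 3 tasks = 0.779763; compare with U = 169/300 (approx. 0.563333)
U <= bound, so schedulable by RM sufficient condition.

0.5633


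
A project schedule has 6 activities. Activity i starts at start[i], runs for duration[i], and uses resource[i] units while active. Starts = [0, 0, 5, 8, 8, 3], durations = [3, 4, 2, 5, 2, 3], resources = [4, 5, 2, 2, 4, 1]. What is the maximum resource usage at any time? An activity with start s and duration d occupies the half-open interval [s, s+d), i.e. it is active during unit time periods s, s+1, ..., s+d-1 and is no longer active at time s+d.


Each activity i is active on [start_i, start_i + duration_i).
Compute total resource usage per time slot:
  t=0: active resources = [4, 5], total = 9
  t=1: active resources = [4, 5], total = 9
  t=2: active resources = [4, 5], total = 9
  t=3: active resources = [5, 1], total = 6
  t=4: active resources = [1], total = 1
  t=5: active resources = [2, 1], total = 3
  t=6: active resources = [2], total = 2
  t=7: active resources = [], total = 0
  t=8: active resources = [2, 4], total = 6
  t=9: active resources = [2, 4], total = 6
  t=10: active resources = [2], total = 2
  t=11: active resources = [2], total = 2
  t=12: active resources = [2], total = 2
Peak resource demand = 9

9


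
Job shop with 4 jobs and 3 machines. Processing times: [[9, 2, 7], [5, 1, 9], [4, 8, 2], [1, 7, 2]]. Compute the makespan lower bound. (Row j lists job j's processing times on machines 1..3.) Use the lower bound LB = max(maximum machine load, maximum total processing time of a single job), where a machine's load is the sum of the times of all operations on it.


Machine loads:
  Machine 1: 9 + 5 + 4 + 1 = 19
  Machine 2: 2 + 1 + 8 + 7 = 18
  Machine 3: 7 + 9 + 2 + 2 = 20
Max machine load = 20
Job totals:
  Job 1: 18
  Job 2: 15
  Job 3: 14
  Job 4: 10
Max job total = 18
Lower bound = max(20, 18) = 20

20


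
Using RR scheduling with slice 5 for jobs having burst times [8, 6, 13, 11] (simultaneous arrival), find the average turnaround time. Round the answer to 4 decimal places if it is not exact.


Time quantum = 5
Execution trace:
  J1 runs 5 units, time = 5
  J2 runs 5 units, time = 10
  J3 runs 5 units, time = 15
  J4 runs 5 units, time = 20
  J1 runs 3 units, time = 23
  J2 runs 1 units, time = 24
  J3 runs 5 units, time = 29
  J4 runs 5 units, time = 34
  J3 runs 3 units, time = 37
  J4 runs 1 units, time = 38
Finish times: [23, 24, 37, 38]
Average turnaround = 122/4 = 30.5

30.5


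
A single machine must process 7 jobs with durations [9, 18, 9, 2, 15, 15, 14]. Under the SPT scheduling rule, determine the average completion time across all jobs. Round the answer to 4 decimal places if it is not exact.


Sort jobs by processing time (SPT order): [2, 9, 9, 14, 15, 15, 18]
Compute completion times sequentially:
  Job 1: processing = 2, completes at 2
  Job 2: processing = 9, completes at 11
  Job 3: processing = 9, completes at 20
  Job 4: processing = 14, completes at 34
  Job 5: processing = 15, completes at 49
  Job 6: processing = 15, completes at 64
  Job 7: processing = 18, completes at 82
Sum of completion times = 262
Average completion time = 262/7 = 37.4286

37.4286


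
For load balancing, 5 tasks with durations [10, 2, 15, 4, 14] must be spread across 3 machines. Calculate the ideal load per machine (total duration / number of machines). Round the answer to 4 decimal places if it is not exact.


Total processing time = 10 + 2 + 15 + 4 + 14 = 45
Number of machines = 3
Ideal balanced load = 45 / 3 = 15.0

15.0


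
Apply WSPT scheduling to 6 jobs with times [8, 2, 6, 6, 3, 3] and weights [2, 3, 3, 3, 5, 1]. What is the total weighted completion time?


Compute p/w ratios and sort ascending (WSPT): [(3, 5), (2, 3), (6, 3), (6, 3), (3, 1), (8, 2)]
Compute weighted completion times:
  Job (p=3,w=5): C=3, w*C=5*3=15
  Job (p=2,w=3): C=5, w*C=3*5=15
  Job (p=6,w=3): C=11, w*C=3*11=33
  Job (p=6,w=3): C=17, w*C=3*17=51
  Job (p=3,w=1): C=20, w*C=1*20=20
  Job (p=8,w=2): C=28, w*C=2*28=56
Total weighted completion time = 190

190


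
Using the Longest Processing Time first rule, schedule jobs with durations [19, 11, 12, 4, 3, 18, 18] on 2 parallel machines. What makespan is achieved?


Sort jobs in decreasing order (LPT): [19, 18, 18, 12, 11, 4, 3]
Assign each job to the least loaded machine:
  Machine 1: jobs [19, 12, 11], load = 42
  Machine 2: jobs [18, 18, 4, 3], load = 43
Makespan = max load = 43

43


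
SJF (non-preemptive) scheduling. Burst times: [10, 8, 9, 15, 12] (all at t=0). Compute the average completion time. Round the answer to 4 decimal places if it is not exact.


SJF order (ascending): [8, 9, 10, 12, 15]
Completion times:
  Job 1: burst=8, C=8
  Job 2: burst=9, C=17
  Job 3: burst=10, C=27
  Job 4: burst=12, C=39
  Job 5: burst=15, C=54
Average completion = 145/5 = 29.0

29.0


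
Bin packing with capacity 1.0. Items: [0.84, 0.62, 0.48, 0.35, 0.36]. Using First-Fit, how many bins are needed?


Place items sequentially using First-Fit:
  Item 0.84 -> new Bin 1
  Item 0.62 -> new Bin 2
  Item 0.48 -> new Bin 3
  Item 0.35 -> Bin 2 (now 0.97)
  Item 0.36 -> Bin 3 (now 0.84)
Total bins used = 3

3


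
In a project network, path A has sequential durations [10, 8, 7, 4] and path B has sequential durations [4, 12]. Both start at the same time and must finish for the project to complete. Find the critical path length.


Path A total = 10 + 8 + 7 + 4 = 29
Path B total = 4 + 12 = 16
Critical path = longest path = max(29, 16) = 29

29


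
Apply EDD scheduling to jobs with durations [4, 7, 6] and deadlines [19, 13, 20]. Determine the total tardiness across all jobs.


Sort by due date (EDD order): [(7, 13), (4, 19), (6, 20)]
Compute completion times and tardiness:
  Job 1: p=7, d=13, C=7, tardiness=max(0,7-13)=0
  Job 2: p=4, d=19, C=11, tardiness=max(0,11-19)=0
  Job 3: p=6, d=20, C=17, tardiness=max(0,17-20)=0
Total tardiness = 0

0


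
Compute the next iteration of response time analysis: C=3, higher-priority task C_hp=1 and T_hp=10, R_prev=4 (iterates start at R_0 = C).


R_next = C + ceil(R_prev / T_hp) * C_hp
ceil(4 / 10) = ceil(0.4) = 1
Interference = 1 * 1 = 1
R_next = 3 + 1 = 4
R_next = R_prev, so the iteration has converged (response time = 4).

4


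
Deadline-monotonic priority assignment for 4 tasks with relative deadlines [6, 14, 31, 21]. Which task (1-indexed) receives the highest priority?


Sort tasks by relative deadline (ascending):
  Task 1: deadline = 6
  Task 2: deadline = 14
  Task 4: deadline = 21
  Task 3: deadline = 31
Priority order (highest first): [1, 2, 4, 3]
Highest priority task = 1

1


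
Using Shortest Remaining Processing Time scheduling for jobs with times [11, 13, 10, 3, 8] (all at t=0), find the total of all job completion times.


Since all jobs arrive at t=0, SRPT equals SPT ordering.
SPT order: [3, 8, 10, 11, 13]
Completion times:
  Job 1: p=3, C=3
  Job 2: p=8, C=11
  Job 3: p=10, C=21
  Job 4: p=11, C=32
  Job 5: p=13, C=45
Total completion time = 3 + 11 + 21 + 32 + 45 = 112

112


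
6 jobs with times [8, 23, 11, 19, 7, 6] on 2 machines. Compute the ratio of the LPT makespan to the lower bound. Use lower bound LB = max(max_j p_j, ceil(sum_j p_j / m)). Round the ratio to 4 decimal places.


LPT order: [23, 19, 11, 8, 7, 6]
Machine loads after assignment: [37, 37]
LPT makespan = 37
Lower bound = max(max_job, ceil(total/2)) = max(23, 37) = 37
Ratio = 37 / 37 = 1.0

1.0


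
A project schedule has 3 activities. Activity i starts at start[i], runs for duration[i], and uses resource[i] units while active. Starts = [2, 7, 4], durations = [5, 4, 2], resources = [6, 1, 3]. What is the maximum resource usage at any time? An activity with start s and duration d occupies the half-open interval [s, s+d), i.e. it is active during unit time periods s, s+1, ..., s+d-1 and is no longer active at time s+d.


Each activity i is active on [start_i, start_i + duration_i).
Compute total resource usage per time slot:
  t=0: active resources = [], total = 0
  t=1: active resources = [], total = 0
  t=2: active resources = [6], total = 6
  t=3: active resources = [6], total = 6
  t=4: active resources = [6, 3], total = 9
  t=5: active resources = [6, 3], total = 9
  t=6: active resources = [6], total = 6
  t=7: active resources = [1], total = 1
  t=8: active resources = [1], total = 1
  t=9: active resources = [1], total = 1
  t=10: active resources = [1], total = 1
Peak resource demand = 9

9


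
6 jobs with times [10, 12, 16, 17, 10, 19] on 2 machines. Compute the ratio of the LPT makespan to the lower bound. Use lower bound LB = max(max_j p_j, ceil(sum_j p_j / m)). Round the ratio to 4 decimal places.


LPT order: [19, 17, 16, 12, 10, 10]
Machine loads after assignment: [41, 43]
LPT makespan = 43
Lower bound = max(max_job, ceil(total/2)) = max(19, 42) = 42
Ratio = 43 / 42 = 1.0238

1.0238


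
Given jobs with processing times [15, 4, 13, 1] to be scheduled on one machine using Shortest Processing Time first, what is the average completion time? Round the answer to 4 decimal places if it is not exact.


Sort jobs by processing time (SPT order): [1, 4, 13, 15]
Compute completion times sequentially:
  Job 1: processing = 1, completes at 1
  Job 2: processing = 4, completes at 5
  Job 3: processing = 13, completes at 18
  Job 4: processing = 15, completes at 33
Sum of completion times = 57
Average completion time = 57/4 = 14.25

14.25


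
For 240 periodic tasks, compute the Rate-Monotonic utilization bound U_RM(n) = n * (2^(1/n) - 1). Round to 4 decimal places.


Compute 2^(1/240) = 1.0028922879
Subtract 1: 1.0028922879 - 1 = 0.0028922879
Multiply by n: 240 * 0.0028922879 = 0.6941490960
Round to 4 dp: 0.6941

0.6941


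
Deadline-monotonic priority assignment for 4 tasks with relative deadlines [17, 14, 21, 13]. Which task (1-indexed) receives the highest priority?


Sort tasks by relative deadline (ascending):
  Task 4: deadline = 13
  Task 2: deadline = 14
  Task 1: deadline = 17
  Task 3: deadline = 21
Priority order (highest first): [4, 2, 1, 3]
Highest priority task = 4

4


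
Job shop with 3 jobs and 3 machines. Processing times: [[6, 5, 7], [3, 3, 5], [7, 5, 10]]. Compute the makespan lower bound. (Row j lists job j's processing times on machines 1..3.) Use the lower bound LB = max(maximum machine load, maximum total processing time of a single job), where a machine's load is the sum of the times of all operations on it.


Machine loads:
  Machine 1: 6 + 3 + 7 = 16
  Machine 2: 5 + 3 + 5 = 13
  Machine 3: 7 + 5 + 10 = 22
Max machine load = 22
Job totals:
  Job 1: 18
  Job 2: 11
  Job 3: 22
Max job total = 22
Lower bound = max(22, 22) = 22

22
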